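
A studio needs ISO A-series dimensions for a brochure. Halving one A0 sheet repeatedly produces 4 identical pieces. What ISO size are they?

4 = 2^2, so 2 halving steps.
A0 → A1 → … → A2 after 2 steps.

A2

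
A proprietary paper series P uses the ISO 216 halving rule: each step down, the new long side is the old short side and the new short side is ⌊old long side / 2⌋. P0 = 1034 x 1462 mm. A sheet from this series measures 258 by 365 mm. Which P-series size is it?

P4

P0: 1034 × 1462 mm
P1: 731 × 1034 mm
P2: 517 × 731 mm
P3: 365 × 517 mm
P4: 258 × 365 mm
P5: 182 × 258 mm
→ matches P4.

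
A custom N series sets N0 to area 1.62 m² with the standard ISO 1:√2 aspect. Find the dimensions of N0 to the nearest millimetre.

Let the short side be w mm. Then w · w√2 = 1.62 m² = 1,620,000 mm².
w² = 1,620,000/√2, so w ≈ 1070.3 mm; long side = w√2 ≈ 1513.6 mm.

1070 × 1514 mm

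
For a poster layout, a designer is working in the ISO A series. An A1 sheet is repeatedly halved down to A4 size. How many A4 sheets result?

8

Each ISO step halves the sheet: 1 × A1 → 2 × A2 → 4 × A3 → 8 × A4
From A1 to A4 is 3 halving steps: 2^3 = 8.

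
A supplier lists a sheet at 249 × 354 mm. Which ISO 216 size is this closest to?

Aspect ratio 354/249 ≈ 1.422 — close to the ISO √2 ≈ 1.414.
In the B-series (B0 = 1000 × 1414 mm): B4 = 250 × 353 mm.
Off by 2 mm total — nearest standard size.

B4 (250 × 353 mm)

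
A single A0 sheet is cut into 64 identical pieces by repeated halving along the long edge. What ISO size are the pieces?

A6

64 = 2^6, so 6 halving steps.
A0 → A1 → … → A6 after 6 steps.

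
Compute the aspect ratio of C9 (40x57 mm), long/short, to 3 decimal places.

1.425

57 / 40 = 1.425
ISO 216 targets √2 ≈ 1.414; the +0.011 deviation is from mm rounding.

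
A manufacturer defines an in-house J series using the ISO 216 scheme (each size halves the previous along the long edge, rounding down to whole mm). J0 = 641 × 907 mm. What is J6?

J1: ⌊907/2⌋ × 641 = 453 × 641 mm
J2: ⌊641/2⌋ × 453 = 320 × 453 mm
J3: ⌊453/2⌋ × 320 = 226 × 320 mm
J4: ⌊320/2⌋ × 226 = 160 × 226 mm
J5: ⌊226/2⌋ × 160 = 113 × 160 mm
J6: ⌊160/2⌋ × 113 = 80 × 113 mm

80 × 113 mm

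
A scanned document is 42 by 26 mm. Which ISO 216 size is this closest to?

Aspect ratio 42/26 ≈ 1.615 (ISO target is √2 ≈ 1.414).
In the C-series (envelope sizes, between A and B): C10 = 28 × 40 mm.
Off by 4 mm total — nearest standard size.

C10 (28 × 40 mm)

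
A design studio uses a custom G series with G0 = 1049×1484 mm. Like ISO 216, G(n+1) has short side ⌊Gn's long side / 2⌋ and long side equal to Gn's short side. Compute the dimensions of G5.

G1: ⌊1484/2⌋ × 1049 = 742 × 1049 mm
G2: ⌊1049/2⌋ × 742 = 524 × 742 mm
G3: ⌊742/2⌋ × 524 = 371 × 524 mm
G4: ⌊524/2⌋ × 371 = 262 × 371 mm
G5: ⌊371/2⌋ × 262 = 185 × 262 mm

185 × 262 mm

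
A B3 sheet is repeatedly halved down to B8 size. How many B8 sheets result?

32

Each ISO step halves the sheet: 1 × B3 → 2 × B4 → 4 × B5 → 8 × B6 → …
From B3 to B8 is 5 halving steps: 2^5 = 32.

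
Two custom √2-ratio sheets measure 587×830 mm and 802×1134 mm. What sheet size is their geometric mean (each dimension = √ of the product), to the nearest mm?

Short side: √(587 · 802) = √470774 ≈ 686.1 → 686 mm
Long side: √(830 · 1134) = √941220 ≈ 970.2 → 970 mm

686 × 970 mm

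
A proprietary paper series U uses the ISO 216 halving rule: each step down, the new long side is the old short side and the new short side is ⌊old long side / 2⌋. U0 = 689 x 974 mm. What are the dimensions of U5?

121 × 172 mm

U1 = 487 × 689 mm (from U0 by 1 halving).
U2: ⌊689/2⌋ × 487 = 344 × 487 mm
U3: ⌊487/2⌋ × 344 = 243 × 344 mm
U4: ⌊344/2⌋ × 243 = 172 × 243 mm
U5: ⌊243/2⌋ × 172 = 121 × 172 mm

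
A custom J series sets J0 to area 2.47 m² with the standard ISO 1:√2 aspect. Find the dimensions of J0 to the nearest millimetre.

Let the short side be w mm. Then w · w√2 = 2.47 m² = 2,470,000 mm².
w² = 2,470,000/√2, so w ≈ 1321.6 mm; long side = w√2 ≈ 1869.0 mm.

1322 × 1869 mm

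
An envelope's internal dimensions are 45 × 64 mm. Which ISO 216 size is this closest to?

B9 (44 × 62 mm)

Aspect ratio 64/45 ≈ 1.422 — close to the ISO √2 ≈ 1.414.
In the B-series (B0 = 1000 × 1414 mm): B9 = 44 × 62 mm.
Off by 3 mm total — nearest standard size.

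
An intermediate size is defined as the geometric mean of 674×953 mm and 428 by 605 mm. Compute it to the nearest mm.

Short side: √(674 · 428) = √288472 ≈ 537.1 → 537 mm
Long side: √(953 · 605) = √576565 ≈ 759.3 → 759 mm

537 × 759 mm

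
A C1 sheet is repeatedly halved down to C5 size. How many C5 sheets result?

16

Each ISO step halves the sheet: 1 × C1 → 2 × C2 → 4 × C3 → 8 × C4 → …
From C1 to C5 is 4 halving steps: 2^4 = 16.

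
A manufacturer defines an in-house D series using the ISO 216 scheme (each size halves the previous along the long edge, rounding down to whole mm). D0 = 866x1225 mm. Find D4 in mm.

216 × 306 mm

D1: ⌊1225/2⌋ × 866 = 612 × 866 mm
D2: ⌊866/2⌋ × 612 = 433 × 612 mm
D3: ⌊612/2⌋ × 433 = 306 × 433 mm
D4: ⌊433/2⌋ × 306 = 216 × 306 mm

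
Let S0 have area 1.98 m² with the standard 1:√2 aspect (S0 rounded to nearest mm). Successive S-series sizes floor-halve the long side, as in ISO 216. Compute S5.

Let S0's short side be w mm. w · w√2 = 1.98 m² = 1,980,000 mm², so w ≈ 1183.2 mm and w√2 ≈ 1673.4 mm → S0 = 1183 × 1673 mm.
S1: ⌊1673/2⌋ × 1183 = 836 × 1183 mm
S2: ⌊1183/2⌋ × 836 = 591 × 836 mm
S3: ⌊836/2⌋ × 591 = 418 × 591 mm
S4: ⌊591/2⌋ × 418 = 295 × 418 mm
S5: ⌊418/2⌋ × 295 = 209 × 295 mm

209 × 295 mm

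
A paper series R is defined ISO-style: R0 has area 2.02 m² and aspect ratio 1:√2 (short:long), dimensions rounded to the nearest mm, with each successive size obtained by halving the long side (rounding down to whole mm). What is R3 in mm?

Let R0's short side be w mm. w · w√2 = 2.02 m² = 2,020,000 mm², so w ≈ 1195.1 mm and w√2 ≈ 1690.2 mm → R0 = 1195 × 1690 mm.
R1: ⌊1690/2⌋ × 1195 = 845 × 1195 mm
R2: ⌊1195/2⌋ × 845 = 597 × 845 mm
R3: ⌊845/2⌋ × 597 = 422 × 597 mm

422 × 597 mm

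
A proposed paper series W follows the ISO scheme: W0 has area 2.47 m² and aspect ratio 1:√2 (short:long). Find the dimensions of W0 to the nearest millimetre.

1322 × 1869 mm

Let the short side be w mm. Then w · w√2 = 2.47 m² = 2,470,000 mm².
w² = 2,470,000/√2, so w ≈ 1321.6 mm; long side = w√2 ≈ 1869.0 mm.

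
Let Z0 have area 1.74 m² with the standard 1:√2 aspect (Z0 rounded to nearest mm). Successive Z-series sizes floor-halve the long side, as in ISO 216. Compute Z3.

392 × 554 mm

Let Z0's short side be w mm. w · w√2 = 1.74 m² = 1,740,000 mm², so w ≈ 1109.2 mm and w√2 ≈ 1568.7 mm → Z0 = 1109 × 1569 mm.
Z1: ⌊1569/2⌋ × 1109 = 784 × 1109 mm
Z2: ⌊1109/2⌋ × 784 = 554 × 784 mm
Z3: ⌊784/2⌋ × 554 = 392 × 554 mm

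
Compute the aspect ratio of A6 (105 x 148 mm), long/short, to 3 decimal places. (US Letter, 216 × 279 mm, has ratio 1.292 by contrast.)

148 / 105 = 1.410
ISO 216 targets √2 ≈ 1.414; the -0.005 deviation is from mm rounding.

1.410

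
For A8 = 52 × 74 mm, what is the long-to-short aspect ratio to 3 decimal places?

74 / 52 = 1.423
ISO 216 targets √2 ≈ 1.414; the +0.009 deviation is from mm rounding.

1.423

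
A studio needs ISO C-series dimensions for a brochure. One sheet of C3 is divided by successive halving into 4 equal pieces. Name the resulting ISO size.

C5

4 = 2^2, so 2 halving steps.
C3 → C4 → … → C5 after 2 steps.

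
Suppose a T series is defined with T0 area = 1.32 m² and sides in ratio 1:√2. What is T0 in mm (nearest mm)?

Let the short side be w mm. Then w · w√2 = 1.32 m² = 1,320,000 mm².
w² = 1,320,000/√2, so w ≈ 966.1 mm; long side = w√2 ≈ 1366.3 mm.

966 × 1366 mm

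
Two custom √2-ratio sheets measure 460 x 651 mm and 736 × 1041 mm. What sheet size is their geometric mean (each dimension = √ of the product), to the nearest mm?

582 × 823 mm

Short side: √(460 · 736) = √338560 ≈ 581.9 → 582 mm
Long side: √(651 · 1041) = √677691 ≈ 823.2 → 823 mm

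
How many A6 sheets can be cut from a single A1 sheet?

Each ISO step halves the sheet: 1 × A1 → 2 × A2 → 4 × A3 → 8 × A4 → …
From A1 to A6 is 5 halving steps: 2^5 = 32.

32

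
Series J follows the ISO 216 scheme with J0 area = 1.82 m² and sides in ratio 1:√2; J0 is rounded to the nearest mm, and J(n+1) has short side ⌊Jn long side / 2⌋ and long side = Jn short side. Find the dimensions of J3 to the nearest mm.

Let J0's short side be w mm. w · w√2 = 1.82 m² = 1,820,000 mm², so w ≈ 1134.4 mm and w√2 ≈ 1604.3 mm → J0 = 1134 × 1604 mm.
J1: ⌊1604/2⌋ × 1134 = 802 × 1134 mm
J2: ⌊1134/2⌋ × 802 = 567 × 802 mm
J3: ⌊802/2⌋ × 567 = 401 × 567 mm

401 × 567 mm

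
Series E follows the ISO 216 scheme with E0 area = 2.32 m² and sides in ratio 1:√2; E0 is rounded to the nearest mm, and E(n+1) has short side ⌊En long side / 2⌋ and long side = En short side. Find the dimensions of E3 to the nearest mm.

452 × 640 mm

Let E0's short side be w mm. w · w√2 = 2.32 m² = 2,320,000 mm², so w ≈ 1280.8 mm and w√2 ≈ 1811.3 mm → E0 = 1281 × 1811 mm.
E1: ⌊1811/2⌋ × 1281 = 905 × 1281 mm
E2: ⌊1281/2⌋ × 905 = 640 × 905 mm
E3: ⌊905/2⌋ × 640 = 452 × 640 mm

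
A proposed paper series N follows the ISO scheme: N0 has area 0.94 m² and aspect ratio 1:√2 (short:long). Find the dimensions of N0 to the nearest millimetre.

815 × 1153 mm

Let the short side be w mm. Then w · w√2 = 0.94 m² = 940,000 mm².
w² = 940,000/√2, so w ≈ 815.3 mm; long side = w√2 ≈ 1153.0 mm.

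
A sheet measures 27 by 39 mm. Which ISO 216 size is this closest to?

C10 (28 × 40 mm)

Aspect ratio 39/27 ≈ 1.444 (ISO target is √2 ≈ 1.414).
In the C-series (envelope sizes, between A and B): C10 = 28 × 40 mm.
Off by 2 mm total — nearest standard size.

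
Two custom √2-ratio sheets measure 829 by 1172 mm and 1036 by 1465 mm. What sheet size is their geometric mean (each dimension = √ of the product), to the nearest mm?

927 × 1310 mm

Short side: √(829 · 1036) = √858844 ≈ 926.7 → 927 mm
Long side: √(1172 · 1465) = √1716980 ≈ 1310.3 → 1310 mm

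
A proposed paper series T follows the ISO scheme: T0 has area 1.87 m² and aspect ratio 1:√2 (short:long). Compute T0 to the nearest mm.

Let the short side be w mm. Then w · w√2 = 1.87 m² = 1,870,000 mm².
w² = 1,870,000/√2, so w ≈ 1149.9 mm; long side = w√2 ≈ 1626.2 mm.

1150 × 1626 mm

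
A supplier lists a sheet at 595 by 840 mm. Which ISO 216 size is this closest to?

A1 (594 × 841 mm)

Aspect ratio 840/595 ≈ 1.412 — close to the ISO √2 ≈ 1.414.
In the A-series (A0 area = 1 m²): A1 = 594 × 841 mm.
Off by 2 mm total — nearest standard size.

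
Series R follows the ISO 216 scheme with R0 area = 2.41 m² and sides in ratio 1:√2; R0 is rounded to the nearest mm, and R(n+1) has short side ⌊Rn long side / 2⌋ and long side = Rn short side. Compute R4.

Let R0's short side be w mm. w · w√2 = 2.41 m² = 2,410,000 mm², so w ≈ 1305.4 mm and w√2 ≈ 1846.1 mm → R0 = 1305 × 1846 mm.
R1: ⌊1846/2⌋ × 1305 = 923 × 1305 mm
R2: ⌊1305/2⌋ × 923 = 652 × 923 mm
R3: ⌊923/2⌋ × 652 = 461 × 652 mm
R4: ⌊652/2⌋ × 461 = 326 × 461 mm

326 × 461 mm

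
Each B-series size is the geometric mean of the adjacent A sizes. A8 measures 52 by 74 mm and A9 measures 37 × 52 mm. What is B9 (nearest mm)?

Short side: √(52 · 37) = √1924 ≈ 43.9 → 44 mm
Long side: √(74 · 52) = √3848 ≈ 62.0 → 62 mm

44 × 62 mm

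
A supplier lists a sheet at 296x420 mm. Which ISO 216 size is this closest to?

A3 (297 × 420 mm)

Aspect ratio 420/296 ≈ 1.419 — close to the ISO √2 ≈ 1.414.
In the A-series (A0 area = 1 m²): A3 = 297 × 420 mm.
Off by 1 mm total — nearest standard size.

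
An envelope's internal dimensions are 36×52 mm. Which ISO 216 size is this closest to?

Aspect ratio 52/36 ≈ 1.444 (ISO target is √2 ≈ 1.414).
In the A-series (A0 area = 1 m²): A9 = 37 × 52 mm.
Off by 1 mm total — nearest standard size.

A9 (37 × 52 mm)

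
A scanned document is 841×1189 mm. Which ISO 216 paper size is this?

A0 (841 × 1189 mm)

Aspect ratio 1189/841 ≈ 1.414 — close to the ISO √2 ≈ 1.414.
In the A-series (A0 area = 1 m²): A0 = 841 × 1189 mm.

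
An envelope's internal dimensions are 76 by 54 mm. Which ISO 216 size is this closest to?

Aspect ratio 76/54 ≈ 1.407 — close to the ISO √2 ≈ 1.414.
In the A-series (A0 area = 1 m²): A8 = 52 × 74 mm.
Off by 4 mm total — nearest standard size.

A8 (52 × 74 mm)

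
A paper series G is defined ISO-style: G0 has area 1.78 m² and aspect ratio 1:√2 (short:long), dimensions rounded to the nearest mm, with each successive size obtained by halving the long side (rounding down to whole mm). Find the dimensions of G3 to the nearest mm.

396 × 561 mm

Let G0's short side be w mm. w · w√2 = 1.78 m² = 1,780,000 mm², so w ≈ 1121.9 mm and w√2 ≈ 1586.6 mm → G0 = 1122 × 1587 mm.
G1: ⌊1587/2⌋ × 1122 = 793 × 1122 mm
G2: ⌊1122/2⌋ × 793 = 561 × 793 mm
G3: ⌊793/2⌋ × 561 = 396 × 561 mm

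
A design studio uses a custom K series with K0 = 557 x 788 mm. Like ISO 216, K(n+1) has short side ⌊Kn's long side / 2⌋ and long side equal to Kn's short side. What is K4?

139 × 197 mm

K1: ⌊788/2⌋ × 557 = 394 × 557 mm
K2: ⌊557/2⌋ × 394 = 278 × 394 mm
K3: ⌊394/2⌋ × 278 = 197 × 278 mm
K4: ⌊278/2⌋ × 197 = 139 × 197 mm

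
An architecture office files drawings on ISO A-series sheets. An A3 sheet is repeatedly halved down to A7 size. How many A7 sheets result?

Each ISO step halves the sheet: 1 × A3 → 2 × A4 → 4 × A5 → 8 × A6 → …
From A3 to A7 is 4 halving steps: 2^4 = 16.

16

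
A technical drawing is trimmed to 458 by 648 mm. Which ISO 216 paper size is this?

C2 (458 × 648 mm)

Aspect ratio 648/458 ≈ 1.415 — close to the ISO √2 ≈ 1.414.
In the C-series (envelope sizes, between A and B): C2 = 458 × 648 mm.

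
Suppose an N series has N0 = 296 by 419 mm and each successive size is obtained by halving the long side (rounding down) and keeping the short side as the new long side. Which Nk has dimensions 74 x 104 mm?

N0: 296 × 419 mm
N1: 209 × 296 mm
N2: 148 × 209 mm
N3: 104 × 148 mm
N4: 74 × 104 mm
N5: 52 × 74 mm
→ matches N4.

N4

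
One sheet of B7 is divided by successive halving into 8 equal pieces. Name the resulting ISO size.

B10

8 = 2^3, so 3 halving steps.
B7 → B8 → … → B10 after 3 steps.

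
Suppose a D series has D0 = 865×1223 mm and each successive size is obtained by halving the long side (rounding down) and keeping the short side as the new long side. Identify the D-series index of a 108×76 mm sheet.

D0: 865 × 1223 mm
D1: 611 × 865 mm
D2: 432 × 611 mm
D3: 305 × 432 mm
D4: 216 × 305 mm
D5: 152 × 216 mm
D6: 108 × 152 mm
D7: 76 × 108 mm
D8: 54 × 76 mm
→ matches D7.

D7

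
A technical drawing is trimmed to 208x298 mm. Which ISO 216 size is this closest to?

A4 (210 × 297 mm)

Aspect ratio 298/208 ≈ 1.433 (ISO target is √2 ≈ 1.414).
In the A-series (A0 area = 1 m²): A4 = 210 × 297 mm.
Off by 3 mm total — nearest standard size.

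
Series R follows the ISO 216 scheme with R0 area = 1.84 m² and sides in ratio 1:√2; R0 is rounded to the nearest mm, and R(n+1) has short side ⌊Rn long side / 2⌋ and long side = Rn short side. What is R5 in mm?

201 × 285 mm

Let R0's short side be w mm. w · w√2 = 1.84 m² = 1,840,000 mm², so w ≈ 1140.6 mm and w√2 ≈ 1613.1 mm → R0 = 1141 × 1613 mm.
R1: ⌊1613/2⌋ × 1141 = 806 × 1141 mm
R2: ⌊1141/2⌋ × 806 = 570 × 806 mm
R3: ⌊806/2⌋ × 570 = 403 × 570 mm
R4: ⌊570/2⌋ × 403 = 285 × 403 mm
R5: ⌊403/2⌋ × 285 = 201 × 285 mm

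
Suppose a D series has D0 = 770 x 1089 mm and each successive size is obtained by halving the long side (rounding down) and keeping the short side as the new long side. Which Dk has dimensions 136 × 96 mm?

D0: 770 × 1089 mm
D1: 544 × 770 mm
D2: 385 × 544 mm
D3: 272 × 385 mm
D4: 192 × 272 mm
D5: 136 × 192 mm
D6: 96 × 136 mm
D7: 68 × 96 mm
→ matches D6.

D6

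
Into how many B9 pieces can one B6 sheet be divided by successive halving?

B6 = 125 × 176 mm; B9 = 44 × 62 mm.
Each halving step doubles the count; 3 steps from B6 to B9.
2^3 = 8.

8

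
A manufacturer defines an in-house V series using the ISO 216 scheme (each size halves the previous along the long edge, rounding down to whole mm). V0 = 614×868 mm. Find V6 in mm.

76 × 108 mm

V1 = 434 × 614 mm (from V0 by 1 halving).
V2: ⌊614/2⌋ × 434 = 307 × 434 mm
V3: ⌊434/2⌋ × 307 = 217 × 307 mm
V4: ⌊307/2⌋ × 217 = 153 × 217 mm
V5: ⌊217/2⌋ × 153 = 108 × 153 mm
V6: ⌊153/2⌋ × 108 = 76 × 108 mm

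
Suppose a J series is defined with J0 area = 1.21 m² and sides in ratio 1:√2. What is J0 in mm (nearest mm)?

Let the short side be w mm. Then w · w√2 = 1.21 m² = 1,210,000 mm².
w² = 1,210,000/√2, so w ≈ 925.0 mm; long side = w√2 ≈ 1308.1 mm.

925 × 1308 mm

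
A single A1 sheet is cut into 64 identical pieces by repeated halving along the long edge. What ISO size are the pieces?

A7

64 = 2^6, so 6 halving steps.
A1 → A2 → … → A7 after 6 steps.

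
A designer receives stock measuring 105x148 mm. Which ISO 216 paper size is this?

Aspect ratio 148/105 ≈ 1.410 — close to the ISO √2 ≈ 1.414.
In the A-series (A0 area = 1 m²): A6 = 105 × 148 mm.

A6 (105 × 148 mm)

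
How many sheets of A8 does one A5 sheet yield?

8

Each ISO step halves the sheet: 1 × A5 → 2 × A6 → 4 × A7 → 8 × A8
From A5 to A8 is 3 halving steps: 2^3 = 8.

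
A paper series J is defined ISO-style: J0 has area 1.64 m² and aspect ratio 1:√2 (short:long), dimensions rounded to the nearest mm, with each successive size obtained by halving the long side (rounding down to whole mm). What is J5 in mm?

190 × 269 mm

Let J0's short side be w mm. w · w√2 = 1.64 m² = 1,640,000 mm², so w ≈ 1076.9 mm and w√2 ≈ 1522.9 mm → J0 = 1077 × 1523 mm.
J1: ⌊1523/2⌋ × 1077 = 761 × 1077 mm
J2: ⌊1077/2⌋ × 761 = 538 × 761 mm
J3: ⌊761/2⌋ × 538 = 380 × 538 mm
J4: ⌊538/2⌋ × 380 = 269 × 380 mm
J5: ⌊380/2⌋ × 269 = 190 × 269 mm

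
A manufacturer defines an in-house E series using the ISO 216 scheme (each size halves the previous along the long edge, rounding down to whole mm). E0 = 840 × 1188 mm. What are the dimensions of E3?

E1: ⌊1188/2⌋ × 840 = 594 × 840 mm
E2: ⌊840/2⌋ × 594 = 420 × 594 mm
E3: ⌊594/2⌋ × 420 = 297 × 420 mm

297 × 420 mm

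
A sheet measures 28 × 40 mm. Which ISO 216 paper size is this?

Aspect ratio 40/28 ≈ 1.429 — close to the ISO √2 ≈ 1.414.
In the C-series (envelope sizes, between A and B): C10 = 28 × 40 mm.

C10 (28 × 40 mm)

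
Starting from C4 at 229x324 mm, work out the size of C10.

28 × 40 mm

C5: ⌊324/2⌋ × 229 = 162 × 229 mm
C6: ⌊229/2⌋ × 162 = 114 × 162 mm
C7: ⌊162/2⌋ × 114 = 81 × 114 mm
C8: ⌊114/2⌋ × 81 = 57 × 81 mm
C9: ⌊81/2⌋ × 57 = 40 × 57 mm
C10: ⌊57/2⌋ × 40 = 28 × 40 mm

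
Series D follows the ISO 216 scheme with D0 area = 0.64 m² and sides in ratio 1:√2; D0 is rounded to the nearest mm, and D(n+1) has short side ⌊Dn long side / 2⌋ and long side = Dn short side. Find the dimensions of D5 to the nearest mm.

118 × 168 mm

Let D0's short side be w mm. w · w√2 = 0.64 m² = 640,000 mm², so w ≈ 672.7 mm and w√2 ≈ 951.4 mm → D0 = 673 × 951 mm.
D1: ⌊951/2⌋ × 673 = 475 × 673 mm
D2: ⌊673/2⌋ × 475 = 336 × 475 mm
D3: ⌊475/2⌋ × 336 = 237 × 336 mm
D4: ⌊336/2⌋ × 237 = 168 × 237 mm
D5: ⌊237/2⌋ × 168 = 118 × 168 mm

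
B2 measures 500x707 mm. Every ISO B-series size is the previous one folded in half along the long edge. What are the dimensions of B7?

B3: ⌊707/2⌋ × 500 = 353 × 500 mm
B4: ⌊500/2⌋ × 353 = 250 × 353 mm
B5: ⌊353/2⌋ × 250 = 176 × 250 mm
B6: ⌊250/2⌋ × 176 = 125 × 176 mm
B7: ⌊176/2⌋ × 125 = 88 × 125 mm

88 × 125 mm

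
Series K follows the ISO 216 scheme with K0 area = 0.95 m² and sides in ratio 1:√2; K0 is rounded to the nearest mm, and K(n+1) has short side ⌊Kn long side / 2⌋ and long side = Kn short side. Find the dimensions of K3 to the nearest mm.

289 × 410 mm

Let K0's short side be w mm. w · w√2 = 0.95 m² = 950,000 mm², so w ≈ 819.6 mm and w√2 ≈ 1159.1 mm → K0 = 820 × 1159 mm.
K1: ⌊1159/2⌋ × 820 = 579 × 820 mm
K2: ⌊820/2⌋ × 579 = 410 × 579 mm
K3: ⌊579/2⌋ × 410 = 289 × 410 mm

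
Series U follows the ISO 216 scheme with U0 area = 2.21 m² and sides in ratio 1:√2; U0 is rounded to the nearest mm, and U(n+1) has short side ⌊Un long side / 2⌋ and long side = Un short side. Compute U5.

Let U0's short side be w mm. w · w√2 = 2.21 m² = 2,210,000 mm², so w ≈ 1250.1 mm and w√2 ≈ 1767.9 mm → U0 = 1250 × 1768 mm.
U1: ⌊1768/2⌋ × 1250 = 884 × 1250 mm
U2: ⌊1250/2⌋ × 884 = 625 × 884 mm
U3: ⌊884/2⌋ × 625 = 442 × 625 mm
U4: ⌊625/2⌋ × 442 = 312 × 442 mm
U5: ⌊442/2⌋ × 312 = 221 × 312 mm

221 × 312 mm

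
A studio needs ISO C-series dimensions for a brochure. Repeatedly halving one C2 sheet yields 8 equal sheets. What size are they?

8 = 2^3, so 3 halving steps.
C2 → C3 → … → C5 after 3 steps.

C5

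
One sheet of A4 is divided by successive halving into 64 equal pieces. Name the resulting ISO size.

64 = 2^6, so 6 halving steps.
A4 → A5 → … → A10 after 6 steps.

A10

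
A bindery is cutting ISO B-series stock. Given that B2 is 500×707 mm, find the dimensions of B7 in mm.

88 × 125 mm

B3: ⌊707/2⌋ × 500 = 353 × 500 mm
B4: ⌊500/2⌋ × 353 = 250 × 353 mm
B5: ⌊353/2⌋ × 250 = 176 × 250 mm
B6: ⌊250/2⌋ × 176 = 125 × 176 mm
B7: ⌊176/2⌋ × 125 = 88 × 125 mm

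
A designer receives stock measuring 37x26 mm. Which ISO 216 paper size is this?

Aspect ratio 37/26 ≈ 1.423 — close to the ISO √2 ≈ 1.414.
In the A-series (A0 area = 1 m²): A10 = 26 × 37 mm.

A10 (26 × 37 mm)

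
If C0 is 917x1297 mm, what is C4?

C1: ⌊1297/2⌋ × 917 = 648 × 917 mm
C2: ⌊917/2⌋ × 648 = 458 × 648 mm
C3: ⌊648/2⌋ × 458 = 324 × 458 mm
C4: ⌊458/2⌋ × 324 = 229 × 324 mm

229 × 324 mm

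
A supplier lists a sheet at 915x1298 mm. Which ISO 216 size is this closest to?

Aspect ratio 1298/915 ≈ 1.419 — close to the ISO √2 ≈ 1.414.
In the C-series (envelope sizes, between A and B): C0 = 917 × 1297 mm.
Off by 3 mm total — nearest standard size.

C0 (917 × 1297 mm)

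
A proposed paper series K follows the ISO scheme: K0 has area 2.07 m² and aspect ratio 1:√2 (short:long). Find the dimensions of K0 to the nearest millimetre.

1210 × 1711 mm

Let the short side be w mm. Then w · w√2 = 2.07 m² = 2,070,000 mm².
w² = 2,070,000/√2, so w ≈ 1209.8 mm; long side = w√2 ≈ 1711.0 mm.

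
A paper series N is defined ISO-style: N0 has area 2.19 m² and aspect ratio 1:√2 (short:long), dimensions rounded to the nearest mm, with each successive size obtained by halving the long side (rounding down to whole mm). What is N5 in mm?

220 × 311 mm

Let N0's short side be w mm. w · w√2 = 2.19 m² = 2,190,000 mm², so w ≈ 1244.4 mm and w√2 ≈ 1759.9 mm → N0 = 1244 × 1760 mm.
N1: ⌊1760/2⌋ × 1244 = 880 × 1244 mm
N2: ⌊1244/2⌋ × 880 = 622 × 880 mm
N3: ⌊880/2⌋ × 622 = 440 × 622 mm
N4: ⌊622/2⌋ × 440 = 311 × 440 mm
N5: ⌊440/2⌋ × 311 = 220 × 311 mm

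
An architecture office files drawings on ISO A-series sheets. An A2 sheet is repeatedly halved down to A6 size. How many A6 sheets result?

16

A2 = 420 × 594 mm; A6 = 105 × 148 mm.
Each halving step doubles the count; 4 steps from A2 to A6.
2^4 = 16.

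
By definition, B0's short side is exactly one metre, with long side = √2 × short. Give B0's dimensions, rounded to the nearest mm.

Short side = 1000 mm; long side = 1000√2 ≈ 1414.2 mm.

1000 × 1414 mm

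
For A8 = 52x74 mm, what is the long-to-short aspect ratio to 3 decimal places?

74 / 52 = 1.423
ISO 216 targets √2 ≈ 1.414; the +0.009 deviation is from mm rounding.

1.423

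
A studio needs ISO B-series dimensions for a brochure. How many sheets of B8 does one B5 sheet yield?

8

Each ISO step halves the sheet: 1 × B5 → 2 × B6 → 4 × B7 → 8 × B8
From B5 to B8 is 3 halving steps: 2^3 = 8.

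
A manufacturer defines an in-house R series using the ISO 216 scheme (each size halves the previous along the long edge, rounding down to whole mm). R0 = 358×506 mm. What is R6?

R1: ⌊506/2⌋ × 358 = 253 × 358 mm
R2: ⌊358/2⌋ × 253 = 179 × 253 mm
R3: ⌊253/2⌋ × 179 = 126 × 179 mm
R4: ⌊179/2⌋ × 126 = 89 × 126 mm
R5: ⌊126/2⌋ × 89 = 63 × 89 mm
R6: ⌊89/2⌋ × 63 = 44 × 63 mm

44 × 63 mm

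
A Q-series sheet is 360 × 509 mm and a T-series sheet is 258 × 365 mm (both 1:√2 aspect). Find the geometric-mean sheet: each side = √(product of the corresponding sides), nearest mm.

305 × 431 mm

Short side: √(360 · 258) = √92880 ≈ 304.8 → 305 mm
Long side: √(509 · 365) = √185785 ≈ 431.0 → 431 mm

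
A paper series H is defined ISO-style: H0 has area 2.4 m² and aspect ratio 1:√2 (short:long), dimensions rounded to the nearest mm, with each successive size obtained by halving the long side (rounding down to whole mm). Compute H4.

Let H0's short side be w mm. w · w√2 = 2.4 m² = 2,400,000 mm², so w ≈ 1302.7 mm and w√2 ≈ 1842.3 mm → H0 = 1303 × 1842 mm.
H1: ⌊1842/2⌋ × 1303 = 921 × 1303 mm
H2: ⌊1303/2⌋ × 921 = 651 × 921 mm
H3: ⌊921/2⌋ × 651 = 460 × 651 mm
H4: ⌊651/2⌋ × 460 = 325 × 460 mm

325 × 460 mm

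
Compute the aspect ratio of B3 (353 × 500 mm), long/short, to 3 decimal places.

500 / 353 = 1.416
ISO 216 targets √2 ≈ 1.414; the +0.002 deviation is from mm rounding.

1.416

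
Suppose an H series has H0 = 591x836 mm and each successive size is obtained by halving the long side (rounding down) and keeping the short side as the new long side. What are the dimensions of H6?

73 × 104 mm

H1: ⌊836/2⌋ × 591 = 418 × 591 mm
H2: ⌊591/2⌋ × 418 = 295 × 418 mm
H3: ⌊418/2⌋ × 295 = 209 × 295 mm
H4: ⌊295/2⌋ × 209 = 147 × 209 mm
H5: ⌊209/2⌋ × 147 = 104 × 147 mm
H6: ⌊147/2⌋ × 104 = 73 × 104 mm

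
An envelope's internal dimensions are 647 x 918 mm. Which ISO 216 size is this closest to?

Aspect ratio 918/647 ≈ 1.419 — close to the ISO √2 ≈ 1.414.
In the C-series (envelope sizes, between A and B): C1 = 648 × 917 mm.
Off by 2 mm total — nearest standard size.

C1 (648 × 917 mm)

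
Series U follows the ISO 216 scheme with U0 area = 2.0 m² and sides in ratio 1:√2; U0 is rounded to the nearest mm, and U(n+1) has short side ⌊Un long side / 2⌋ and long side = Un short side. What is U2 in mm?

594 × 841 mm

Let U0's short side be w mm. w · w√2 = 2.0 m² = 2,000,000 mm², so w ≈ 1189.2 mm and w√2 ≈ 1681.8 mm → U0 = 1189 × 1682 mm.
U1: ⌊1682/2⌋ × 1189 = 841 × 1189 mm
U2: ⌊1189/2⌋ × 841 = 594 × 841 mm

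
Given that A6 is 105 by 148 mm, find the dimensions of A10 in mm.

26 × 37 mm

A7: ⌊148/2⌋ × 105 = 74 × 105 mm
A8: ⌊105/2⌋ × 74 = 52 × 74 mm
A9: ⌊74/2⌋ × 52 = 37 × 52 mm
A10: ⌊52/2⌋ × 37 = 26 × 37 mm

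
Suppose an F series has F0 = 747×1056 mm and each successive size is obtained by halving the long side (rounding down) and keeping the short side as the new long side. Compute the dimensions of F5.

F1: ⌊1056/2⌋ × 747 = 528 × 747 mm
F2: ⌊747/2⌋ × 528 = 373 × 528 mm
F3: ⌊528/2⌋ × 373 = 264 × 373 mm
F4: ⌊373/2⌋ × 264 = 186 × 264 mm
F5: ⌊264/2⌋ × 186 = 132 × 186 mm

132 × 186 mm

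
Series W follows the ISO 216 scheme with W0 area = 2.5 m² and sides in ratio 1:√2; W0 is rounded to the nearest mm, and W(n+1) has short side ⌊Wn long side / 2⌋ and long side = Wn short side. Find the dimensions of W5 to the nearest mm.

Let W0's short side be w mm. w · w√2 = 2.5 m² = 2,500,000 mm², so w ≈ 1329.6 mm and w√2 ≈ 1880.3 mm → W0 = 1330 × 1880 mm.
W1: ⌊1880/2⌋ × 1330 = 940 × 1330 mm
W2: ⌊1330/2⌋ × 940 = 665 × 940 mm
W3: ⌊940/2⌋ × 665 = 470 × 665 mm
W4: ⌊665/2⌋ × 470 = 332 × 470 mm
W5: ⌊470/2⌋ × 332 = 235 × 332 mm

235 × 332 mm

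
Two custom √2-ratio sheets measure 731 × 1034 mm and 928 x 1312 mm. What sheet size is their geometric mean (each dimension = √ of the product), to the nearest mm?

824 × 1165 mm

Short side: √(731 · 928) = √678368 ≈ 823.6 → 824 mm
Long side: √(1034 · 1312) = √1356608 ≈ 1164.7 → 1165 mm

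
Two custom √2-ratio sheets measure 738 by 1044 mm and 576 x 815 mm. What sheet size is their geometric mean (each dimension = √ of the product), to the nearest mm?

Short side: √(738 · 576) = √425088 ≈ 652.0 → 652 mm
Long side: √(1044 · 815) = √850860 ≈ 922.4 → 922 mm

652 × 922 mm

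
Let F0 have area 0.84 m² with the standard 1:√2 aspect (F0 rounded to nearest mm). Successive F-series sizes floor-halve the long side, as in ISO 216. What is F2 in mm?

385 × 545 mm

Let F0's short side be w mm. w · w√2 = 0.84 m² = 840,000 mm², so w ≈ 770.7 mm and w√2 ≈ 1089.9 mm → F0 = 771 × 1090 mm.
F1: ⌊1090/2⌋ × 771 = 545 × 771 mm
F2: ⌊771/2⌋ × 545 = 385 × 545 mm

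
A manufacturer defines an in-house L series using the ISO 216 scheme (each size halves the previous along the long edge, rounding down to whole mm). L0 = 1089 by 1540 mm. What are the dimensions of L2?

544 × 770 mm

L1: ⌊1540/2⌋ × 1089 = 770 × 1089 mm
L2: ⌊1089/2⌋ × 770 = 544 × 770 mm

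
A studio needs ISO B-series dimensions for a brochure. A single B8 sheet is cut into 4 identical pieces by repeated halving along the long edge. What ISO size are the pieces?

B10

4 = 2^2, so 2 halving steps.
B8 → B9 → … → B10 after 2 steps.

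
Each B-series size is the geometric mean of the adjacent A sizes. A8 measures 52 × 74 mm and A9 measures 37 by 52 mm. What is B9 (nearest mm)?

Short side: √(52 · 37) = √1924 ≈ 43.9 → 44 mm
Long side: √(74 · 52) = √3848 ≈ 62.0 → 62 mm

44 × 62 mm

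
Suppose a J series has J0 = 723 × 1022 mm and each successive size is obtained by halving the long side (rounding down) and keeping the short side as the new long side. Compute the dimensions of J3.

255 × 361 mm

J1: ⌊1022/2⌋ × 723 = 511 × 723 mm
J2: ⌊723/2⌋ × 511 = 361 × 511 mm
J3: ⌊511/2⌋ × 361 = 255 × 361 mm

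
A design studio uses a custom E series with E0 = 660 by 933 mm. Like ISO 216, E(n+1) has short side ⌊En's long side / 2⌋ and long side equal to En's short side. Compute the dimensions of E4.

165 × 233 mm

E1 = 466 × 660 mm (from E0 by 1 halving).
E2: ⌊660/2⌋ × 466 = 330 × 466 mm
E3: ⌊466/2⌋ × 330 = 233 × 330 mm
E4: ⌊330/2⌋ × 233 = 165 × 233 mm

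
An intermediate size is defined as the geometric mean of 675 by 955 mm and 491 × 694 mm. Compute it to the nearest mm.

Short side: √(675 · 491) = √331425 ≈ 575.7 → 576 mm
Long side: √(955 · 694) = √662770 ≈ 814.1 → 814 mm

576 × 814 mm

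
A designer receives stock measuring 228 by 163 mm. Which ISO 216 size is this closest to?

Aspect ratio 228/163 ≈ 1.399 (ISO target is √2 ≈ 1.414).
In the C-series (envelope sizes, between A and B): C5 = 162 × 229 mm.
Off by 2 mm total — nearest standard size.

C5 (162 × 229 mm)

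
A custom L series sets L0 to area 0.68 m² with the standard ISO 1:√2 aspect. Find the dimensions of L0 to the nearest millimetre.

693 × 981 mm

Let the short side be w mm. Then w · w√2 = 0.68 m² = 680,000 mm².
w² = 680,000/√2, so w ≈ 693.4 mm; long side = w√2 ≈ 980.6 mm.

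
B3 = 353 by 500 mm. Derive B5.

B4: ⌊500/2⌋ × 353 = 250 × 353 mm
B5: ⌊353/2⌋ × 250 = 176 × 250 mm

176 × 250 mm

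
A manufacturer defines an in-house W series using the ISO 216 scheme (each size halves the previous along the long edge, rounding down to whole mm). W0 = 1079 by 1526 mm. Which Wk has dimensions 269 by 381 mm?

W4

W0: 1079 × 1526 mm
W1: 763 × 1079 mm
W2: 539 × 763 mm
W3: 381 × 539 mm
W4: 269 × 381 mm
W5: 190 × 269 mm
→ matches W4.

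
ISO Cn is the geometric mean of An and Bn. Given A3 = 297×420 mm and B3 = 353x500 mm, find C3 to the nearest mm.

Short side: √(297 · 353) = √104841 ≈ 323.8 → 324 mm
Long side: √(420 · 500) = √210000 ≈ 458.3 → 458 mm

324 × 458 mm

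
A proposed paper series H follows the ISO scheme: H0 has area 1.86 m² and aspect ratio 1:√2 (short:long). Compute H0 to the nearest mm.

Let the short side be w mm. Then w · w√2 = 1.86 m² = 1,860,000 mm².
w² = 1,860,000/√2, so w ≈ 1146.8 mm; long side = w√2 ≈ 1621.9 mm.

1147 × 1622 mm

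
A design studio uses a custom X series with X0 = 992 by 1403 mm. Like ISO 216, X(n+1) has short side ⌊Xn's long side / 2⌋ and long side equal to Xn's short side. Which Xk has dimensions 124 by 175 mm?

X6

X0: 992 × 1403 mm
X1: 701 × 992 mm
X2: 496 × 701 mm
X3: 350 × 496 mm
X4: 248 × 350 mm
X5: 175 × 248 mm
X6: 124 × 175 mm
X7: 87 × 124 mm
→ matches X6.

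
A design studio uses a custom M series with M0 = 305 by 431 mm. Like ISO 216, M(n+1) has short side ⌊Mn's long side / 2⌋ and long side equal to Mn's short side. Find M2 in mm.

M1: ⌊431/2⌋ × 305 = 215 × 305 mm
M2: ⌊305/2⌋ × 215 = 152 × 215 mm

152 × 215 mm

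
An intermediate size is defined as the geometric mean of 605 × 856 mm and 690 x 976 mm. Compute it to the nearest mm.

Short side: √(605 · 690) = √417450 ≈ 646.1 → 646 mm
Long side: √(856 · 976) = √835456 ≈ 914.0 → 914 mm

646 × 914 mm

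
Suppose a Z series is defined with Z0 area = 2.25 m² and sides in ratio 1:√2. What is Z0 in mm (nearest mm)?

Let the short side be w mm. Then w · w√2 = 2.25 m² = 2,250,000 mm².
w² = 2,250,000/√2, so w ≈ 1261.3 mm; long side = w√2 ≈ 1783.8 mm.

1261 × 1784 mm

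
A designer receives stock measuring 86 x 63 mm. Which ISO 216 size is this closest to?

B8 (62 × 88 mm)

Aspect ratio 86/63 ≈ 1.365 (ISO target is √2 ≈ 1.414).
In the B-series (B0 = 1000 × 1414 mm): B8 = 62 × 88 mm.
Off by 3 mm total — nearest standard size.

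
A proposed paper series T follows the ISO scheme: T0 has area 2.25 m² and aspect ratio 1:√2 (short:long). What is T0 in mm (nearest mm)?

1261 × 1784 mm

Let the short side be w mm. Then w · w√2 = 2.25 m² = 2,250,000 mm².
w² = 2,250,000/√2, so w ≈ 1261.3 mm; long side = w√2 ≈ 1783.8 mm.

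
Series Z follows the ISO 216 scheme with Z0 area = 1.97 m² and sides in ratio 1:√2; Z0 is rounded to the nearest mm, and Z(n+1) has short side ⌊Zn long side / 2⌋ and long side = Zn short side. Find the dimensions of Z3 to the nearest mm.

Let Z0's short side be w mm. w · w√2 = 1.97 m² = 1,970,000 mm², so w ≈ 1180.3 mm and w√2 ≈ 1669.1 mm → Z0 = 1180 × 1669 mm.
Z1: ⌊1669/2⌋ × 1180 = 834 × 1180 mm
Z2: ⌊1180/2⌋ × 834 = 590 × 834 mm
Z3: ⌊834/2⌋ × 590 = 417 × 590 mm

417 × 590 mm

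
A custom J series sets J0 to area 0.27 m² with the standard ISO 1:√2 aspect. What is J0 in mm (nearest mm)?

437 × 618 mm

Let the short side be w mm. Then w · w√2 = 0.27 m² = 270,000 mm².
w² = 270,000/√2, so w ≈ 436.9 mm; long side = w√2 ≈ 617.9 mm.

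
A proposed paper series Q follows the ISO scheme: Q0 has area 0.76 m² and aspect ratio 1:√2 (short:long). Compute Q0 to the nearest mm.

Let the short side be w mm. Then w · w√2 = 0.76 m² = 760,000 mm².
w² = 760,000/√2, so w ≈ 733.1 mm; long side = w√2 ≈ 1036.7 mm.

733 × 1037 mm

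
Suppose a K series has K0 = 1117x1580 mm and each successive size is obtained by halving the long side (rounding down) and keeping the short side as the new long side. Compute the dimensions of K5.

K1: ⌊1580/2⌋ × 1117 = 790 × 1117 mm
K2: ⌊1117/2⌋ × 790 = 558 × 790 mm
K3: ⌊790/2⌋ × 558 = 395 × 558 mm
K4: ⌊558/2⌋ × 395 = 279 × 395 mm
K5: ⌊395/2⌋ × 279 = 197 × 279 mm

197 × 279 mm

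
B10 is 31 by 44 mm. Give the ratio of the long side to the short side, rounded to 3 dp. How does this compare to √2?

1.419

44 / 31 = 1.419
ISO 216 targets √2 ≈ 1.414; the +0.005 deviation is from mm rounding.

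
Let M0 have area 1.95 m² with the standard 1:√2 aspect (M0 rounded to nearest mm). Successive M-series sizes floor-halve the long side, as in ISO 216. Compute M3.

Let M0's short side be w mm. w · w√2 = 1.95 m² = 1,950,000 mm², so w ≈ 1174.2 mm and w√2 ≈ 1660.6 mm → M0 = 1174 × 1661 mm.
M1: ⌊1661/2⌋ × 1174 = 830 × 1174 mm
M2: ⌊1174/2⌋ × 830 = 587 × 830 mm
M3: ⌊830/2⌋ × 587 = 415 × 587 mm

415 × 587 mm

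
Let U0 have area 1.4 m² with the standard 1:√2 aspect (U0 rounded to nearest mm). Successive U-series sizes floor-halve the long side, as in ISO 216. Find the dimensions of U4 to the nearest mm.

248 × 351 mm

Let U0's short side be w mm. w · w√2 = 1.4 m² = 1,400,000 mm², so w ≈ 995.0 mm and w√2 ≈ 1407.1 mm → U0 = 995 × 1407 mm.
U1: ⌊1407/2⌋ × 995 = 703 × 995 mm
U2: ⌊995/2⌋ × 703 = 497 × 703 mm
U3: ⌊703/2⌋ × 497 = 351 × 497 mm
U4: ⌊497/2⌋ × 351 = 248 × 351 mm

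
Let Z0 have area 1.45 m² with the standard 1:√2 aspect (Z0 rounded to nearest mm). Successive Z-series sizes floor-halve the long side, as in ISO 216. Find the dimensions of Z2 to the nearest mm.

Let Z0's short side be w mm. w · w√2 = 1.45 m² = 1,450,000 mm², so w ≈ 1012.6 mm and w√2 ≈ 1432.0 mm → Z0 = 1013 × 1432 mm.
Z1: ⌊1432/2⌋ × 1013 = 716 × 1013 mm
Z2: ⌊1013/2⌋ × 716 = 506 × 716 mm

506 × 716 mm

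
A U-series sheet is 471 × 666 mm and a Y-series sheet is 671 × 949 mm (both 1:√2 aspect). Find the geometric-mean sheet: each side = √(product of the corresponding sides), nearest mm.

562 × 795 mm

Short side: √(471 · 671) = √316041 ≈ 562.2 → 562 mm
Long side: √(666 · 949) = √632034 ≈ 795.0 → 795 mm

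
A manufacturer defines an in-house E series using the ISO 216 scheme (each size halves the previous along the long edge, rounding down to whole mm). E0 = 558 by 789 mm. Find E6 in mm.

E1: ⌊789/2⌋ × 558 = 394 × 558 mm
E2: ⌊558/2⌋ × 394 = 279 × 394 mm
E3: ⌊394/2⌋ × 279 = 197 × 279 mm
E4: ⌊279/2⌋ × 197 = 139 × 197 mm
E5: ⌊197/2⌋ × 139 = 98 × 139 mm
E6: ⌊139/2⌋ × 98 = 69 × 98 mm

69 × 98 mm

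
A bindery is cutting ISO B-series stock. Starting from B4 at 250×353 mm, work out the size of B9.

B5: ⌊353/2⌋ × 250 = 176 × 250 mm
B6: ⌊250/2⌋ × 176 = 125 × 176 mm
B7: ⌊176/2⌋ × 125 = 88 × 125 mm
B8: ⌊125/2⌋ × 88 = 62 × 88 mm
B9: ⌊88/2⌋ × 62 = 44 × 62 mm

44 × 62 mm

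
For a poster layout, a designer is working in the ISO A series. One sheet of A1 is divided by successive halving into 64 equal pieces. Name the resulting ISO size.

64 = 2^6, so 6 halving steps.
A1 → A2 → … → A7 after 6 steps.

A7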